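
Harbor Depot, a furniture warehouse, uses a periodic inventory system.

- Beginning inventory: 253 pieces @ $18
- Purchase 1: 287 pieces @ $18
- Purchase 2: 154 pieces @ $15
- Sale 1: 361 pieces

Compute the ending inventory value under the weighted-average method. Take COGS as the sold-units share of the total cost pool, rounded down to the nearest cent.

Sale 1, sell 361: 361/694 × $12,030.00 → $6,257.68
Ending inventory (cost pool remaining) = $5,772.32

Ending inventory = $5,772.32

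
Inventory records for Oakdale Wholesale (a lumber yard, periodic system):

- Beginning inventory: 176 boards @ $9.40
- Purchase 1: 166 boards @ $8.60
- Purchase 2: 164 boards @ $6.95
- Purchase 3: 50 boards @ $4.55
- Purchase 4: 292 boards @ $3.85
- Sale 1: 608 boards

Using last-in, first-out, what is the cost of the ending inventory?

Ending inventory = $2,204.80

Sale 1 (608) [LIFO — newest first]: 292 @ $3.85 + 50 @ $4.55 + 164 @ $6.95 + 102 @ $8.60 = $3,368.70
Ending inventory: 176 @ $9.40 + 64 @ $8.60 = $2,204.80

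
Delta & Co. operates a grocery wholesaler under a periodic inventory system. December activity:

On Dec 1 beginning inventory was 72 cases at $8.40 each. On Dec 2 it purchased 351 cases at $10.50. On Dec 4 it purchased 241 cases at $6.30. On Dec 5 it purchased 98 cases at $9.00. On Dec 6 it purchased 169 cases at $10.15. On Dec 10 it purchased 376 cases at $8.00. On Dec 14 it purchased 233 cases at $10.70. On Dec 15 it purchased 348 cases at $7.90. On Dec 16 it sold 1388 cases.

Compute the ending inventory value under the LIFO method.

Dec 16, 1388 sold [LIFO — newest first]: 348 @ $7.90 + 233 @ $10.70 + 376 @ $8.00 + 169 @ $10.15 + 98 @ $9.00 + 164 @ $6.30 = $11,880.85
Ending inventory: 72 @ $8.40 + 351 @ $10.50 + 77 @ $6.30 = $4,775.40

Ending inventory = $4,775.40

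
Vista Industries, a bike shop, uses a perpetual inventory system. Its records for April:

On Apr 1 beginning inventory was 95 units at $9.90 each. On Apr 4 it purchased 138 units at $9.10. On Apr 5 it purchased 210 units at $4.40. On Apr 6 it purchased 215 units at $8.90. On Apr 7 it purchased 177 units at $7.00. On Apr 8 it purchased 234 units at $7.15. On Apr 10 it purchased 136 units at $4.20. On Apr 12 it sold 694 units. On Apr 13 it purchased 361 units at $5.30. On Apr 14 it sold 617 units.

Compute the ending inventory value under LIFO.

Ending inventory = $2,293.10

Apr 12, 694 sold [LIFO — newest first]: 136 @ $4.20 + 234 @ $7.15 + 177 @ $7.00 + 147 @ $8.90 = $4,791.60
Apr 14, 617 sold [LIFO — newest first]: 361 @ $5.30 + 68 @ $8.90 + 188 @ $4.40 = $3,345.70
Total COGS = $4,791.60 + $3,345.70 = $8,137.30
Ending inventory: 95 @ $9.90 + 138 @ $9.10 + 22 @ $4.40 = $2,293.10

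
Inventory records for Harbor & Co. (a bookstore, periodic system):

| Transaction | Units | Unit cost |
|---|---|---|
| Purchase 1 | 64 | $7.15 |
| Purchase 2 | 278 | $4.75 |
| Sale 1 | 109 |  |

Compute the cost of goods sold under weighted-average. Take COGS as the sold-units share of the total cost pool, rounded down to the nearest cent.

Sale 1, sell 109: 109/342 × $1,778.10 → $566.70
Ending inventory (cost pool remaining) = $1,211.40
Check: goods available $1,778.10 = COGS $566.70 + ending $1,211.40

COGS = $566.70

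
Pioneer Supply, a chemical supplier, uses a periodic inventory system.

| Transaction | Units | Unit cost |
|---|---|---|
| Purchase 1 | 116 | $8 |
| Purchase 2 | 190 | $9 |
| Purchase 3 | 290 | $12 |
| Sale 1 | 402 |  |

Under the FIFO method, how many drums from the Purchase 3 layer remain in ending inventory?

Sale 1 (402) [FIFO — oldest first]: 116 @ $8 + 190 @ $9 + 96 @ $12 = $3,790
Ending inventory: 194 @ $12 = $2,328
Check: goods available $6,118 = COGS $3,790 + ending $2,328

194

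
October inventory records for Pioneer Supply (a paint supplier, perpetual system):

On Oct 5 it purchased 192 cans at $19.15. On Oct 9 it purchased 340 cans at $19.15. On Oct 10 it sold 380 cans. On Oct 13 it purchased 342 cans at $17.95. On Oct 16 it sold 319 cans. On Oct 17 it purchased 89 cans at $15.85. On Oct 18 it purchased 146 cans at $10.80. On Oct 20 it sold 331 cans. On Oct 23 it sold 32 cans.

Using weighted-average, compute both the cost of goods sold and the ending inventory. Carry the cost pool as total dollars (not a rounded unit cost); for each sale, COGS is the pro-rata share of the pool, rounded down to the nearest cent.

COGS = $18,604.18; ending inventory = $709.97

After Oct 5: 192 on hand, pool $3,676.80 (≈ $19.1500 each)
After Oct 9: 532 on hand, pool $10,187.80 (≈ $19.1500 each)
Oct 10, sell 380: 380/532 × $10,187.80 → $7,277.00
After Oct 13: 494 on hand, pool $9,049.70 (≈ $18.3192 each)
Oct 16, sell 319: 319/494 × $9,049.70 → $5,843.83
After Oct 17: 264 on hand, pool $4,616.52 (≈ $17.4868 each)
After Oct 18: 410 on hand, pool $6,193.32 (≈ $15.1057 each)
Oct 20, sell 331: 331/410 × $6,193.32 → $4,999.97
Oct 23, sell 32: 32/79 × $1,193.35 → $483.38
Total COGS = $7,277.00 + $5,843.83 + $4,999.97 + $483.38 = $18,604.18
Ending inventory (cost pool remaining) = $709.97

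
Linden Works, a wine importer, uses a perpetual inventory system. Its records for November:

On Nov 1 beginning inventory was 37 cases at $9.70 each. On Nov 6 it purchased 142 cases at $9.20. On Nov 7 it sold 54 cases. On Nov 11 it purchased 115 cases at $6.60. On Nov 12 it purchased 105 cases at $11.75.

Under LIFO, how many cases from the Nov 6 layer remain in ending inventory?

88

Nov 7, 54 sold [LIFO — newest first]: 54 @ $9.20 = $496.80
Ending inventory: 37 @ $9.70 + 88 @ $9.20 + 115 @ $6.60 + 105 @ $11.75 = $3,161.25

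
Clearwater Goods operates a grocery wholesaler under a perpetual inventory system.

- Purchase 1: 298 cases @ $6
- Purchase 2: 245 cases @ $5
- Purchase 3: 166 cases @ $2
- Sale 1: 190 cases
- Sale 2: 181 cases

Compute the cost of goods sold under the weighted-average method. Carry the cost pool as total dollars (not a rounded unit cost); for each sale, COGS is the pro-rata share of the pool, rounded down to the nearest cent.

After Purchase 1: 298 on hand, pool $1,788.00 (≈ $6.0000 each)
After Purchase 2: 543 on hand, pool $3,013.00 (≈ $5.5488 each)
After Purchase 3: 709 on hand, pool $3,345.00 (≈ $4.7179 each)
Sale 1, sell 190: 190/709 × $3,345.00 → $896.40
Sale 2, sell 181: 181/519 × $2,448.60 → $853.94
Total COGS = $896.40 + $853.94 = $1,750.34
Ending inventory (cost pool remaining) = $1,594.66

COGS = $1,750.34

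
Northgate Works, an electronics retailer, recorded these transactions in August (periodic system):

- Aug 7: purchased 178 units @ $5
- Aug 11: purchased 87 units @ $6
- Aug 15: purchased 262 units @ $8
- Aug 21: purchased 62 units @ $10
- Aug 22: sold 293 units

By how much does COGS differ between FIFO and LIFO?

$832

FIFO COGS: 178 @ $5 + 87 @ $6 + 28 @ $8 = $1,636
LIFO COGS: 62 @ $10 + 231 @ $8 = $2,468
Difference = |$1,636 − $2,468| = $832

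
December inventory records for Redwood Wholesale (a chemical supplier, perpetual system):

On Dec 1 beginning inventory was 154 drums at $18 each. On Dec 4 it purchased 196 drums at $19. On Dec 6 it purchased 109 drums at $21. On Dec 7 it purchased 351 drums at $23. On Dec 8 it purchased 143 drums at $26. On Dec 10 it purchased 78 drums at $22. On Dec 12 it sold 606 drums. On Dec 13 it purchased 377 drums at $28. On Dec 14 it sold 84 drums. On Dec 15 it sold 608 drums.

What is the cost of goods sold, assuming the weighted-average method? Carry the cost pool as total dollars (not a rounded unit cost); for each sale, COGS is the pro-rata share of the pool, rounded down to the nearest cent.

COGS = $30,139.80

After Dec 1: 154 on hand, pool $2,772.00 (≈ $18.0000 each)
After Dec 4: 350 on hand, pool $6,496.00 (≈ $18.5600 each)
After Dec 6: 459 on hand, pool $8,785.00 (≈ $19.1394 each)
After Dec 7: 810 on hand, pool $16,858.00 (≈ $20.8123 each)
After Dec 8: 953 on hand, pool $20,576.00 (≈ $21.5908 each)
After Dec 10: 1031 on hand, pool $22,292.00 (≈ $21.6217 each)
Dec 12, sell 606: 606/1031 × $22,292.00 → $13,102.76
After Dec 13: 802 on hand, pool $19,745.24 (≈ $24.6200 each)
Dec 14, sell 84: 84/802 × $19,745.24 → $2,068.08
Dec 15, sell 608: 608/718 × $17,677.16 → $14,968.96
Total COGS = $13,102.76 + $2,068.08 + $14,968.96 = $30,139.80
Ending inventory (cost pool remaining) = $2,708.20
Check: goods available $32,848.00 = COGS $30,139.80 + ending $2,708.20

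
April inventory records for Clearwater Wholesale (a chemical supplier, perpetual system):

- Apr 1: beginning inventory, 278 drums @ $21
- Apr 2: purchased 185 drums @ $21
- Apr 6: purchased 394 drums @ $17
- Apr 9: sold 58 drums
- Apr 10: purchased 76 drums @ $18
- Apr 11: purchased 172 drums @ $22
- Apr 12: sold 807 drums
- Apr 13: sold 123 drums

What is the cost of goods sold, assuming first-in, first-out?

Apr 9, 58 sold [FIFO — oldest first]: 58 @ $21 = $1,218
Apr 12, 807 sold [FIFO — oldest first]: 220 @ $21 + 185 @ $21 + 394 @ $17 + 8 @ $18 = $15,347
Apr 13, 123 sold [FIFO — oldest first]: 68 @ $18 + 55 @ $22 = $2,434
Total COGS = $1,218 + $15,347 + $2,434 = $18,999
Ending inventory: 117 @ $22 = $2,574

COGS = $18,999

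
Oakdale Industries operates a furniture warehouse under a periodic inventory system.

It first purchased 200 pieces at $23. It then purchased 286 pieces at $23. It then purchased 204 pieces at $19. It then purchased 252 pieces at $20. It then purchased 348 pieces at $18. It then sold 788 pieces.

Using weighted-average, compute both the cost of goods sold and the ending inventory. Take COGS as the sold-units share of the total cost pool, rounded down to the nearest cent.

COGS = $16,100.85; ending inventory = $10,257.15

Sale 1, sell 788: 788/1290 × $26,358.00 → $16,100.85
Ending inventory (cost pool remaining) = $10,257.15
Check: goods available $26,358.00 = COGS $16,100.85 + ending $10,257.15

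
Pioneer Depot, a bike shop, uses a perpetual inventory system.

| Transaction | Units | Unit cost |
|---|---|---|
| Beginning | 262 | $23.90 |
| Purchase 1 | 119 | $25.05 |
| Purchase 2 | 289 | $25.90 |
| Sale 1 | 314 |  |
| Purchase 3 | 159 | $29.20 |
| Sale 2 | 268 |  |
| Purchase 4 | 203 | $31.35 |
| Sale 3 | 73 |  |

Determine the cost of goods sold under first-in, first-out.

Sale 1 (314) [FIFO — oldest first]: 262 @ $23.90 + 52 @ $25.05 = $7,564.40
Sale 2 (268) [FIFO — oldest first]: 67 @ $25.05 + 201 @ $25.90 = $6,884.25
Sale 3 (73) [FIFO — oldest first]: 73 @ $25.90 = $1,890.70
Total COGS = $7,564.40 + $6,884.25 + $1,890.70 = $16,339.35
Ending inventory: 15 @ $25.90 + 159 @ $29.20 + 203 @ $31.35 = $11,395.35

COGS = $16,339.35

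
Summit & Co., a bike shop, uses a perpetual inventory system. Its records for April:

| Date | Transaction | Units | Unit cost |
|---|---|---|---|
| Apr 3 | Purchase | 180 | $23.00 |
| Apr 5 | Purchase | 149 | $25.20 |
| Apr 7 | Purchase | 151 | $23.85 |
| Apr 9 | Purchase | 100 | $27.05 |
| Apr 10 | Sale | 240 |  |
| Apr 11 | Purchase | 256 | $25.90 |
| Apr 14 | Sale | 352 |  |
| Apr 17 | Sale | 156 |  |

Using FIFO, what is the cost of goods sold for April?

COGS = $18,552.35

Apr 10, 240 sold [FIFO — oldest first]: 180 @ $23.00 + 60 @ $25.20 = $5,652.00
Apr 14, 352 sold [FIFO — oldest first]: 89 @ $25.20 + 151 @ $23.85 + 100 @ $27.05 + 12 @ $25.90 = $8,859.95
Apr 17, 156 sold [FIFO — oldest first]: 156 @ $25.90 = $4,040.40
Total COGS = $5,652.00 + $8,859.95 + $4,040.40 = $18,552.35
Ending inventory: 88 @ $25.90 = $2,279.20
Check: goods available $20,831.55 = COGS $18,552.35 + ending $2,279.20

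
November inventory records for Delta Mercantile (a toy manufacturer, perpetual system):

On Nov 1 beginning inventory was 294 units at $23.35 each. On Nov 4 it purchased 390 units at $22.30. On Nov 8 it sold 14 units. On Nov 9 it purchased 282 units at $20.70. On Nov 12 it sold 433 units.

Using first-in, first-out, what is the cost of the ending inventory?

Ending inventory = $11,122.50

Nov 8, 14 sold [FIFO — oldest first]: 14 @ $23.35 = $326.90
Nov 12, 433 sold [FIFO — oldest first]: 280 @ $23.35 + 153 @ $22.30 = $9,949.90
Total COGS = $326.90 + $9,949.90 = $10,276.80
Ending inventory: 237 @ $22.30 + 282 @ $20.70 = $11,122.50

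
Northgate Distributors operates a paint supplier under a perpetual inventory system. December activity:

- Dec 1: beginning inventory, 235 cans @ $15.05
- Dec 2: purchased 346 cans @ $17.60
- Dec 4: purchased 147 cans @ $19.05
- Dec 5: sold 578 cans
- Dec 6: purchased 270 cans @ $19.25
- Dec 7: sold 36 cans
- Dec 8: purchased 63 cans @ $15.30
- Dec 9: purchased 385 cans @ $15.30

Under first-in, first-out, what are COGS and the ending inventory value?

Dec 5, 578 sold [FIFO — oldest first]: 235 @ $15.05 + 343 @ $17.60 = $9,573.55
Dec 7, 36 sold [FIFO — oldest first]: 3 @ $17.60 + 33 @ $19.05 = $681.45
Total COGS = $9,573.55 + $681.45 = $10,255.00
Ending inventory: 114 @ $19.05 + 270 @ $19.25 + 63 @ $15.30 + 385 @ $15.30 = $14,223.60
Check: goods available $24,478.60 = COGS $10,255.00 + ending $14,223.60

COGS = $10,255.00; ending inventory = $14,223.60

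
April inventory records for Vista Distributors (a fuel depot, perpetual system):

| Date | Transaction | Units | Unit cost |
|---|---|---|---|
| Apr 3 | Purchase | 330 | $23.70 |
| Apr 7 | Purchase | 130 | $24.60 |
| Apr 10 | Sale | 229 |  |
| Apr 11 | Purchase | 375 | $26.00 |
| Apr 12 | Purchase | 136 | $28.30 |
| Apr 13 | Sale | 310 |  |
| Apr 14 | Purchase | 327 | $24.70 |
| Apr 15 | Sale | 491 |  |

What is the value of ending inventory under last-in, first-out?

Apr 10, 229 sold [LIFO — newest first]: 130 @ $24.60 + 99 @ $23.70 = $5,544.30
Apr 13, 310 sold [LIFO — newest first]: 136 @ $28.30 + 174 @ $26.00 = $8,372.80
Apr 15, 491 sold [LIFO — newest first]: 327 @ $24.70 + 164 @ $26.00 = $12,340.90
Total COGS = $5,544.30 + $8,372.80 + $12,340.90 = $26,258.00
Ending inventory: 231 @ $23.70 + 37 @ $26.00 = $6,436.70
Check: goods available $32,694.70 = COGS $26,258.00 + ending $6,436.70

Ending inventory = $6,436.70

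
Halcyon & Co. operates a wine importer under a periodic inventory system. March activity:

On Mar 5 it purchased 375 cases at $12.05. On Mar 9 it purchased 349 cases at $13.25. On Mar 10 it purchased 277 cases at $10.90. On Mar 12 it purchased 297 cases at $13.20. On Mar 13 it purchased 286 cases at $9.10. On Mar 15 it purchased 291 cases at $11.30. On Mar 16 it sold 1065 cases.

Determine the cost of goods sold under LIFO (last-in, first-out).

COGS = $11,893.20

Mar 16, 1065 sold [LIFO — newest first]: 291 @ $11.30 + 286 @ $9.10 + 297 @ $13.20 + 191 @ $10.90 = $11,893.20
Ending inventory: 375 @ $12.05 + 349 @ $13.25 + 86 @ $10.90 = $10,080.40
Check: goods available $21,973.60 = COGS $11,893.20 + ending $10,080.40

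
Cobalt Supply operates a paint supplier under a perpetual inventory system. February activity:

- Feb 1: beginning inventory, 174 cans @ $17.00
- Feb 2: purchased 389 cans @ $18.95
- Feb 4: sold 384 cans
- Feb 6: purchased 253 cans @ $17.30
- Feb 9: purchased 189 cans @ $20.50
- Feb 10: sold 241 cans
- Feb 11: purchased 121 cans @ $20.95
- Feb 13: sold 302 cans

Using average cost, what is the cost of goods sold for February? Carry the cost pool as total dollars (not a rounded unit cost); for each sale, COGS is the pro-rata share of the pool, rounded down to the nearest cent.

After Feb 1: 174 on hand, pool $2,958.00 (≈ $17.0000 each)
After Feb 2: 563 on hand, pool $10,329.55 (≈ $18.3473 each)
Feb 4, sell 384: 384/563 × $10,329.55 → $7,045.37
After Feb 6: 432 on hand, pool $7,661.08 (≈ $17.7340 each)
After Feb 9: 621 on hand, pool $11,535.58 (≈ $18.5758 each)
Feb 10, sell 241: 241/621 × $11,535.58 → $4,476.77
After Feb 11: 501 on hand, pool $9,593.76 (≈ $19.1492 each)
Feb 13, sell 302: 302/501 × $9,593.76 → $5,783.06
Total COGS = $7,045.37 + $4,476.77 + $5,783.06 = $17,305.20
Ending inventory (cost pool remaining) = $3,810.70

COGS = $17,305.20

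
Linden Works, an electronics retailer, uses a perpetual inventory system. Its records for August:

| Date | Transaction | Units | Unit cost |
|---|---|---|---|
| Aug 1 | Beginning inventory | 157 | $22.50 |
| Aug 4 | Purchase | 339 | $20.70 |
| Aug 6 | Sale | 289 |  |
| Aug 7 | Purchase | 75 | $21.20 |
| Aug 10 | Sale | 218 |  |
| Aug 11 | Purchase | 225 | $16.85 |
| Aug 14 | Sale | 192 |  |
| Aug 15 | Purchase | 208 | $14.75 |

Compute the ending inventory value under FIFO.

Aug 6, 289 sold [FIFO — oldest first]: 157 @ $22.50 + 132 @ $20.70 = $6,264.90
Aug 10, 218 sold [FIFO — oldest first]: 207 @ $20.70 + 11 @ $21.20 = $4,518.10
Aug 14, 192 sold [FIFO — oldest first]: 64 @ $21.20 + 128 @ $16.85 = $3,513.60
Total COGS = $6,264.90 + $4,518.10 + $3,513.60 = $14,296.60
Ending inventory: 97 @ $16.85 + 208 @ $14.75 = $4,702.45

Ending inventory = $4,702.45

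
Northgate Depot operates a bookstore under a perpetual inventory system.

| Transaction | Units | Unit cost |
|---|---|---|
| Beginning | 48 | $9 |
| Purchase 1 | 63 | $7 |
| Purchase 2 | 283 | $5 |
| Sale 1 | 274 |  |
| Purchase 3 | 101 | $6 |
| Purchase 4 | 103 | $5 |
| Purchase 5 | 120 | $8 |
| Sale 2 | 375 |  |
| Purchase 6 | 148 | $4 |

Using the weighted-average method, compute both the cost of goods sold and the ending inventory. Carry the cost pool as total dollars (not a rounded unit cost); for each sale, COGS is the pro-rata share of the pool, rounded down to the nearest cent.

COGS = $3,937.30; ending inventory = $1,023.70

After Beginning: 48 on hand, pool $432.00 (≈ $9.0000 each)
After Purchase 1: 111 on hand, pool $873.00 (≈ $7.8649 each)
After Purchase 2: 394 on hand, pool $2,288.00 (≈ $5.8071 each)
Sale 1, sell 274: 274/394 × $2,288.00 → $1,591.14
After Purchase 3: 221 on hand, pool $1,302.86 (≈ $5.8953 each)
After Purchase 4: 324 on hand, pool $1,817.86 (≈ $5.6107 each)
After Purchase 5: 444 on hand, pool $2,777.86 (≈ $6.2564 each)
Sale 2, sell 375: 375/444 × $2,777.86 → $2,346.16
After Purchase 6: 217 on hand, pool $1,023.70 (≈ $4.7175 each)
Total COGS = $1,591.14 + $2,346.16 = $3,937.30
Ending inventory (cost pool remaining) = $1,023.70
Check: goods available $4,961.00 = COGS $3,937.30 + ending $1,023.70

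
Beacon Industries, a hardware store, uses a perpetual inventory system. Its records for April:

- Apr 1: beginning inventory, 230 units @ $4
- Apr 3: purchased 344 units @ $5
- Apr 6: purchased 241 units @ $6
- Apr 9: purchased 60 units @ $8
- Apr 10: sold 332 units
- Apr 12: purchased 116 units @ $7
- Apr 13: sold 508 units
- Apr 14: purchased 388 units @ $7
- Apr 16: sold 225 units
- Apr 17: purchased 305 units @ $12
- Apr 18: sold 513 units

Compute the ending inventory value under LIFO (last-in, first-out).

Ending inventory = $424

Apr 10, 332 sold [LIFO — newest first]: 60 @ $8 + 241 @ $6 + 31 @ $5 = $2,081
Apr 13, 508 sold [LIFO — newest first]: 116 @ $7 + 313 @ $5 + 79 @ $4 = $2,693
Apr 16, 225 sold [LIFO — newest first]: 225 @ $7 = $1,575
Apr 18, 513 sold [LIFO — newest first]: 305 @ $12 + 163 @ $7 + 45 @ $4 = $4,981
Total COGS = $2,081 + $2,693 + $1,575 + $4,981 = $11,330
Ending inventory: 106 @ $4 = $424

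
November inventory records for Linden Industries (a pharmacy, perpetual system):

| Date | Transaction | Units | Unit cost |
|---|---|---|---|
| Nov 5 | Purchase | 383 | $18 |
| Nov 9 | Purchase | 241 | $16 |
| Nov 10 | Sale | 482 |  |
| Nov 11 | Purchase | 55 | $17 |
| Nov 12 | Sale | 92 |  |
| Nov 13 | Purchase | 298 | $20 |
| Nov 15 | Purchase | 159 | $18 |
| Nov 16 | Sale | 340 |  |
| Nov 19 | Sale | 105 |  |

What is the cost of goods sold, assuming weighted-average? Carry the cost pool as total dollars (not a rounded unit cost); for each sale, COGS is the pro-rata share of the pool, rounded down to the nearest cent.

COGS = $18,295.19

After Nov 5: 383 on hand, pool $6,894.00 (≈ $18.0000 each)
After Nov 9: 624 on hand, pool $10,750.00 (≈ $17.2276 each)
Nov 10, sell 482: 482/624 × $10,750.00 → $8,303.68
After Nov 11: 197 on hand, pool $3,381.32 (≈ $17.1641 each)
Nov 12, sell 92: 92/197 × $3,381.32 → $1,579.09
After Nov 13: 403 on hand, pool $7,762.23 (≈ $19.2611 each)
After Nov 15: 562 on hand, pool $10,624.23 (≈ $18.9043 each)
Nov 16, sell 340: 340/562 × $10,624.23 → $6,427.47
Nov 19, sell 105: 105/222 × $4,196.76 → $1,984.95
Total COGS = $8,303.68 + $1,579.09 + $6,427.47 + $1,984.95 = $18,295.19
Ending inventory (cost pool remaining) = $2,211.81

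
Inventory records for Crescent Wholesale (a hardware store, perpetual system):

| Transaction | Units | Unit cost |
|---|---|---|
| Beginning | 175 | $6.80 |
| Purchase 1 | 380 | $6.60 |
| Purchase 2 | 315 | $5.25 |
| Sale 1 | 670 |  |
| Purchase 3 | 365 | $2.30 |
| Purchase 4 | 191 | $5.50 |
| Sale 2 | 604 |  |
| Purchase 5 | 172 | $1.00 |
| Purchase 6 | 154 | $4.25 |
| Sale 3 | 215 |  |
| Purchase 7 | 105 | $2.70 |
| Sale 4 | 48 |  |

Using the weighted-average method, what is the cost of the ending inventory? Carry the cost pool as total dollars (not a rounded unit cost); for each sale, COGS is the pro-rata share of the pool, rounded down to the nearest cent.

Ending inventory = $942.12

After Beginning: 175 on hand, pool $1,190.00 (≈ $6.8000 each)
After Purchase 1: 555 on hand, pool $3,698.00 (≈ $6.6631 each)
After Purchase 2: 870 on hand, pool $5,351.75 (≈ $6.1514 each)
Sale 1, sell 670: 670/870 × $5,351.75 → $4,121.46
After Purchase 3: 565 on hand, pool $2,069.79 (≈ $3.6633 each)
After Purchase 4: 756 on hand, pool $3,120.29 (≈ $4.1274 each)
Sale 2, sell 604: 604/756 × $3,120.29 → $2,492.93
After Purchase 5: 324 on hand, pool $799.36 (≈ $2.4672 each)
After Purchase 6: 478 on hand, pool $1,453.86 (≈ $3.0415 each)
Sale 3, sell 215: 215/478 × $1,453.86 → $653.93
After Purchase 7: 368 on hand, pool $1,083.43 (≈ $2.9441 each)
Sale 4, sell 48: 48/368 × $1,083.43 → $141.31
Total COGS = $4,121.46 + $2,492.93 + $653.93 + $141.31 = $7,409.63
Ending inventory (cost pool remaining) = $942.12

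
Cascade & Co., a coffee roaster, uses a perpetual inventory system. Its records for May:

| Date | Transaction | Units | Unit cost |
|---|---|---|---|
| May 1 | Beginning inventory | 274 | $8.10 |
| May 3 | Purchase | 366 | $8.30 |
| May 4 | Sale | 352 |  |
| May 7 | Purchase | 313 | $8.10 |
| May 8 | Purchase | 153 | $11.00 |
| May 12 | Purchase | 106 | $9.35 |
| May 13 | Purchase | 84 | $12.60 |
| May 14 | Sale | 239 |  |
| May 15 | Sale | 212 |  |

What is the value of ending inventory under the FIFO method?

Ending inventory = $4,947.50

May 4, 352 sold [FIFO — oldest first]: 274 @ $8.10 + 78 @ $8.30 = $2,866.80
May 14, 239 sold [FIFO — oldest first]: 239 @ $8.30 = $1,983.70
May 15, 212 sold [FIFO — oldest first]: 49 @ $8.30 + 163 @ $8.10 = $1,727.00
Total COGS = $2,866.80 + $1,983.70 + $1,727.00 = $6,577.50
Ending inventory: 150 @ $8.10 + 153 @ $11.00 + 106 @ $9.35 + 84 @ $12.60 = $4,947.50
Check: goods available $11,525.00 = COGS $6,577.50 + ending $4,947.50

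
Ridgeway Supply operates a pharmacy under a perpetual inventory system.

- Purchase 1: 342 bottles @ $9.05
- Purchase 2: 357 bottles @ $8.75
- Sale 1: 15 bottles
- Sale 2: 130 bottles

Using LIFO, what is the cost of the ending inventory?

Sale 1 (15) [LIFO — newest first]: 15 @ $8.75 = $131.25
Sale 2 (130) [LIFO — newest first]: 130 @ $8.75 = $1,137.50
Total COGS = $131.25 + $1,137.50 = $1,268.75
Ending inventory: 342 @ $9.05 + 212 @ $8.75 = $4,950.10
Check: goods available $6,218.85 = COGS $1,268.75 + ending $4,950.10

Ending inventory = $4,950.10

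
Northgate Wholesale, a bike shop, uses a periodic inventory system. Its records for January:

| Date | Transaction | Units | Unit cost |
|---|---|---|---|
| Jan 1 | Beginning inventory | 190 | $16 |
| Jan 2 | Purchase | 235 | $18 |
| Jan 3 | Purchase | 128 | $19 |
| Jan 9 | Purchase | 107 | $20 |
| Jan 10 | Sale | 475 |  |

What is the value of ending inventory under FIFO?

Jan 10, 475 sold [FIFO — oldest first]: 190 @ $16 + 235 @ $18 + 50 @ $19 = $8,220
Ending inventory: 78 @ $19 + 107 @ $20 = $3,622

Ending inventory = $3,622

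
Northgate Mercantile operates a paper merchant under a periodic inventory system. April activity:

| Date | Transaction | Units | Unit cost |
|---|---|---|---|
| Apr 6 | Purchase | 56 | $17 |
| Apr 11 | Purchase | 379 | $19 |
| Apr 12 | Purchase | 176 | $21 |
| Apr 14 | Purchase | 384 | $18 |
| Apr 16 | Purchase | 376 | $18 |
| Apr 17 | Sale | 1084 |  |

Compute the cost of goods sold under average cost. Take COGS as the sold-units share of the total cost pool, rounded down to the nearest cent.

Apr 17, sell 1084: 1084/1371 × $25,529.00 → $20,184.85
Ending inventory (cost pool remaining) = $5,344.15
Check: goods available $25,529.00 = COGS $20,184.85 + ending $5,344.15

COGS = $20,184.85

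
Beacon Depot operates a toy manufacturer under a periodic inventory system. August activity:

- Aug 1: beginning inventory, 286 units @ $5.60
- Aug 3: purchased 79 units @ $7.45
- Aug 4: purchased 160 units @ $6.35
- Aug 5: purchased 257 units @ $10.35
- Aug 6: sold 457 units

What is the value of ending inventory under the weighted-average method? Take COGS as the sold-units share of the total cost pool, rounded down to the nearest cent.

Ending inventory = $2,437.96

Aug 6, sell 457: 457/782 × $5,866.10 → $3,428.14
Ending inventory (cost pool remaining) = $2,437.96
Check: goods available $5,866.10 = COGS $3,428.14 + ending $2,437.96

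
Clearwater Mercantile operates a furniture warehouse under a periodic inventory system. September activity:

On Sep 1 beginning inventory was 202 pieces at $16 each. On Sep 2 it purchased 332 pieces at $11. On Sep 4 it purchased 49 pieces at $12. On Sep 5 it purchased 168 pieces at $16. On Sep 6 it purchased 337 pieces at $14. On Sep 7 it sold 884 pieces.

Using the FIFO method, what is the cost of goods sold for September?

COGS = $12,022

Sep 7, 884 sold [FIFO — oldest first]: 202 @ $16 + 332 @ $11 + 49 @ $12 + 168 @ $16 + 133 @ $14 = $12,022
Ending inventory: 204 @ $14 = $2,856
Check: goods available $14,878 = COGS $12,022 + ending $2,856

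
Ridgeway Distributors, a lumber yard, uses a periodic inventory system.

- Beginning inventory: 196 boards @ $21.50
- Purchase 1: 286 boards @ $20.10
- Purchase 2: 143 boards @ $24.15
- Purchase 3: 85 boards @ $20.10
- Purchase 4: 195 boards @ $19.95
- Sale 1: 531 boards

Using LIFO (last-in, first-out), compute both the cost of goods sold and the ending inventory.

COGS = $11,223.00; ending inventory = $7,791.80

Sale 1 (531) [LIFO — newest first]: 195 @ $19.95 + 85 @ $20.10 + 143 @ $24.15 + 108 @ $20.10 = $11,223.00
Ending inventory: 196 @ $21.50 + 178 @ $20.10 = $7,791.80
Check: goods available $19,014.80 = COGS $11,223.00 + ending $7,791.80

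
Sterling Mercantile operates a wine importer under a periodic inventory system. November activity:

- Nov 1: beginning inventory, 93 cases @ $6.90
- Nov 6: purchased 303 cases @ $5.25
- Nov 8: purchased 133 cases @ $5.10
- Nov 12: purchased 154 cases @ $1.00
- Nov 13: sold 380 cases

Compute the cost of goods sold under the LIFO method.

COGS = $1,320.55

Nov 13, 380 sold [LIFO — newest first]: 154 @ $1.00 + 133 @ $5.10 + 93 @ $5.25 = $1,320.55
Ending inventory: 93 @ $6.90 + 210 @ $5.25 = $1,744.20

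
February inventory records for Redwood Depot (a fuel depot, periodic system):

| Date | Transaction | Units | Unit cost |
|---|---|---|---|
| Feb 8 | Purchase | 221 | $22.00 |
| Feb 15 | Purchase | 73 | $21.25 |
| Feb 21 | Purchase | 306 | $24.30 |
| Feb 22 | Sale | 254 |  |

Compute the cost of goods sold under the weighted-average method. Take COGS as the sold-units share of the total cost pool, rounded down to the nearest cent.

Feb 22, sell 254: 254/600 × $13,849.05 → $5,862.76
Ending inventory (cost pool remaining) = $7,986.29
Check: goods available $13,849.05 = COGS $5,862.76 + ending $7,986.29

COGS = $5,862.76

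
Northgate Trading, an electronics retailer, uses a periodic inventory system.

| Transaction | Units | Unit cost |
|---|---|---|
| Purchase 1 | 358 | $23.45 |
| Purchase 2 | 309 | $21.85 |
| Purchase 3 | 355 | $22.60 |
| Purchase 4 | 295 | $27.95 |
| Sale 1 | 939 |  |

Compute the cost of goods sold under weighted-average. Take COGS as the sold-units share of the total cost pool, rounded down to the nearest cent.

COGS = $22,398.39

Sale 1, sell 939: 939/1317 × $31,415.00 → $22,398.39
Ending inventory (cost pool remaining) = $9,016.61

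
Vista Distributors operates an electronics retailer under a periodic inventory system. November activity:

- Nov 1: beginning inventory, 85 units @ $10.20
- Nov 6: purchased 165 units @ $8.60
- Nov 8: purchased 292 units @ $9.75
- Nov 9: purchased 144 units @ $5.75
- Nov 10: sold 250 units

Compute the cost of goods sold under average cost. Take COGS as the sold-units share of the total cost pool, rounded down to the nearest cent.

COGS = $2,172.37

Nov 10, sell 250: 250/686 × $5,961.00 → $2,172.37
Ending inventory (cost pool remaining) = $3,788.63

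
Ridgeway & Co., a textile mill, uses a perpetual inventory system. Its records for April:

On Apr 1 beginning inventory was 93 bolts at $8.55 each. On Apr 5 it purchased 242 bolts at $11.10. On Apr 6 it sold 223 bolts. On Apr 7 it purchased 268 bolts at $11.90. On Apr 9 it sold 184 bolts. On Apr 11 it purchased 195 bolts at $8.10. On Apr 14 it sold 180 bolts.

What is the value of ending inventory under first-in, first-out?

Ending inventory = $1,769.90

Apr 6, 223 sold [FIFO — oldest first]: 93 @ $8.55 + 130 @ $11.10 = $2,238.15
Apr 9, 184 sold [FIFO — oldest first]: 112 @ $11.10 + 72 @ $11.90 = $2,100.00
Apr 14, 180 sold [FIFO — oldest first]: 180 @ $11.90 = $2,142.00
Total COGS = $2,238.15 + $2,100.00 + $2,142.00 = $6,480.15
Ending inventory: 16 @ $11.90 + 195 @ $8.10 = $1,769.90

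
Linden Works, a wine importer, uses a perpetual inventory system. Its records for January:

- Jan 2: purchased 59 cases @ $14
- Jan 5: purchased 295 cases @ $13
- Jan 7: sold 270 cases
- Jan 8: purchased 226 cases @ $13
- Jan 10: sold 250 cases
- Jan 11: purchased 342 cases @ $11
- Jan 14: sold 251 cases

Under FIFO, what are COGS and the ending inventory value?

COGS = $9,700; ending inventory = $1,661

Jan 7, 270 sold [FIFO — oldest first]: 59 @ $14 + 211 @ $13 = $3,569
Jan 10, 250 sold [FIFO — oldest first]: 84 @ $13 + 166 @ $13 = $3,250
Jan 14, 251 sold [FIFO — oldest first]: 60 @ $13 + 191 @ $11 = $2,881
Total COGS = $3,569 + $3,250 + $2,881 = $9,700
Ending inventory: 151 @ $11 = $1,661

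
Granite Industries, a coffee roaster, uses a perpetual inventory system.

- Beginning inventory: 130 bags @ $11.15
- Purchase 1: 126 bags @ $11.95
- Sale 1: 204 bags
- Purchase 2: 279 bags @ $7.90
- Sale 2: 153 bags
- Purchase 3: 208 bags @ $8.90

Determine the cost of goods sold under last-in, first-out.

Sale 1 (204) [LIFO — newest first]: 126 @ $11.95 + 78 @ $11.15 = $2,375.40
Sale 2 (153) [LIFO — newest first]: 153 @ $7.90 = $1,208.70
Total COGS = $2,375.40 + $1,208.70 = $3,584.10
Ending inventory: 52 @ $11.15 + 126 @ $7.90 + 208 @ $8.90 = $3,426.40

COGS = $3,584.10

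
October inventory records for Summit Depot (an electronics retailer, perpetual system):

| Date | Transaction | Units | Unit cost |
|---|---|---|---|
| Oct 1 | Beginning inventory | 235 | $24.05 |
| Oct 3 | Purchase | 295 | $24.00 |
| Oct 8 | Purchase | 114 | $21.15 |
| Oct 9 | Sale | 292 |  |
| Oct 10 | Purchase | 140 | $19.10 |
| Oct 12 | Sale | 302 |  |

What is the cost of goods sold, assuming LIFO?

Oct 9, 292 sold [LIFO — newest first]: 114 @ $21.15 + 178 @ $24.00 = $6,683.10
Oct 12, 302 sold [LIFO — newest first]: 140 @ $19.10 + 117 @ $24.00 + 45 @ $24.05 = $6,564.25
Total COGS = $6,683.10 + $6,564.25 = $13,247.35
Ending inventory: 190 @ $24.05 = $4,569.50
Check: goods available $17,816.85 = COGS $13,247.35 + ending $4,569.50

COGS = $13,247.35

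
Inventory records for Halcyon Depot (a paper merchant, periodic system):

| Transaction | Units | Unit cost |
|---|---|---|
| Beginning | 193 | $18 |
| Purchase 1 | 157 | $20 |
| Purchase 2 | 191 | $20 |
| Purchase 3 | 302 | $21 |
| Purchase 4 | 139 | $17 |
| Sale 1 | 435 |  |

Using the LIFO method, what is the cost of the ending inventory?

Sale 1 (435) [LIFO — newest first]: 139 @ $17 + 296 @ $21 = $8,579
Ending inventory: 193 @ $18 + 157 @ $20 + 191 @ $20 + 6 @ $21 = $10,560

Ending inventory = $10,560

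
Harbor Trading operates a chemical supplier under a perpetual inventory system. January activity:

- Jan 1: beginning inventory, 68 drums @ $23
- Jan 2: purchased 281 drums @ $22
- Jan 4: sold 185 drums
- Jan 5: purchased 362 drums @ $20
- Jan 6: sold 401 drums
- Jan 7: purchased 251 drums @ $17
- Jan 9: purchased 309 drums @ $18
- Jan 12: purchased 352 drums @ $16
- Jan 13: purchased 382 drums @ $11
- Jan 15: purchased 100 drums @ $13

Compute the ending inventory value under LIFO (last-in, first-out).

Ending inventory = $23,781

Jan 4, 185 sold [LIFO — newest first]: 185 @ $22 = $4,070
Jan 6, 401 sold [LIFO — newest first]: 362 @ $20 + 39 @ $22 = $8,098
Total COGS = $4,070 + $8,098 = $12,168
Ending inventory: 68 @ $23 + 57 @ $22 + 251 @ $17 + 309 @ $18 + 352 @ $16 + 382 @ $11 + 100 @ $13 = $23,781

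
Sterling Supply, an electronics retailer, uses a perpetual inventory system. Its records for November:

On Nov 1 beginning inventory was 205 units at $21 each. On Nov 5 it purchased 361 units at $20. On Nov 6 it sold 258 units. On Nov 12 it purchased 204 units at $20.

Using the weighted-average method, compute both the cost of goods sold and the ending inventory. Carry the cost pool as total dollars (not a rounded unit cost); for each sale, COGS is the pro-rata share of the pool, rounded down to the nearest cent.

After Nov 1: 205 on hand, pool $4,305.00 (≈ $21.0000 each)
After Nov 5: 566 on hand, pool $11,525.00 (≈ $20.3622 each)
Nov 6, sell 258: 258/566 × $11,525.00 → $5,253.44
After Nov 12: 512 on hand, pool $10,351.56 (≈ $20.2179 each)
Ending inventory (cost pool remaining) = $10,351.56

COGS = $5,253.44; ending inventory = $10,351.56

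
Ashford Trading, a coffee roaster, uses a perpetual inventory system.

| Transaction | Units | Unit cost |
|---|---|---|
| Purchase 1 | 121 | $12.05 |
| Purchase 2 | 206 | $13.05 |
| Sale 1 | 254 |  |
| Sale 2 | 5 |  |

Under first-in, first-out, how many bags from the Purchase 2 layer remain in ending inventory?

68

Sale 1 (254) [FIFO — oldest first]: 121 @ $12.05 + 133 @ $13.05 = $3,193.70
Sale 2 (5) [FIFO — oldest first]: 5 @ $13.05 = $65.25
Total COGS = $3,193.70 + $65.25 = $3,258.95
Ending inventory: 68 @ $13.05 = $887.40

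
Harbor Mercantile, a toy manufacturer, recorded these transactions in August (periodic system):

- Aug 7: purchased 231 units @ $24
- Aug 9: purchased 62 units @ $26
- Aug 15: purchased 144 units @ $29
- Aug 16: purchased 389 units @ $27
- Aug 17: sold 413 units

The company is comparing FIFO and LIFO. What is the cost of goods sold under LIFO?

FIFO COGS: 231 @ $24 + 62 @ $26 + 120 @ $29 = $10,636
LIFO COGS: 389 @ $27 + 24 @ $29 = $11,199

COGS = $11,199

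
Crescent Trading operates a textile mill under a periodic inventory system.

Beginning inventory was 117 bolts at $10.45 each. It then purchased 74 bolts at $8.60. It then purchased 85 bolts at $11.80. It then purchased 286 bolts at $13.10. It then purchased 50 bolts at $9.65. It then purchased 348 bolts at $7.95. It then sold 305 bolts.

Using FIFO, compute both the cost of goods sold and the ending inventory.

COGS = $3,241.95; ending inventory = $6,615.80

Sale 1 (305) [FIFO — oldest first]: 117 @ $10.45 + 74 @ $8.60 + 85 @ $11.80 + 29 @ $13.10 = $3,241.95
Ending inventory: 257 @ $13.10 + 50 @ $9.65 + 348 @ $7.95 = $6,615.80
Check: goods available $9,857.75 = COGS $3,241.95 + ending $6,615.80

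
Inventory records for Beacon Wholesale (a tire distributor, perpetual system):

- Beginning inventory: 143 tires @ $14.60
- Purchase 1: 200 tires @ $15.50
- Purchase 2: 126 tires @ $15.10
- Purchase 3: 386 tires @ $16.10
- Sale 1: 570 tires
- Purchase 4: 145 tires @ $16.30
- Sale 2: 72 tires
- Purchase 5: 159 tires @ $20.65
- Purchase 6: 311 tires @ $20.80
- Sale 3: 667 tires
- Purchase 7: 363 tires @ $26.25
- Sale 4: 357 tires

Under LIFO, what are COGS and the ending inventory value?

COGS = $32,425.10; ending inventory = $2,524.30

Sale 1 (570) [LIFO — newest first]: 386 @ $16.10 + 126 @ $15.10 + 58 @ $15.50 = $9,016.20
Sale 2 (72) [LIFO — newest first]: 72 @ $16.30 = $1,173.60
Sale 3 (667) [LIFO — newest first]: 311 @ $20.80 + 159 @ $20.65 + 73 @ $16.30 + 124 @ $15.50 = $12,864.05
Sale 4 (357) [LIFO — newest first]: 357 @ $26.25 = $9,371.25
Total COGS = $9,016.20 + $1,173.60 + $12,864.05 + $9,371.25 = $32,425.10
Ending inventory: 143 @ $14.60 + 18 @ $15.50 + 6 @ $26.25 = $2,524.30
Check: goods available $34,949.40 = COGS $32,425.10 + ending $2,524.30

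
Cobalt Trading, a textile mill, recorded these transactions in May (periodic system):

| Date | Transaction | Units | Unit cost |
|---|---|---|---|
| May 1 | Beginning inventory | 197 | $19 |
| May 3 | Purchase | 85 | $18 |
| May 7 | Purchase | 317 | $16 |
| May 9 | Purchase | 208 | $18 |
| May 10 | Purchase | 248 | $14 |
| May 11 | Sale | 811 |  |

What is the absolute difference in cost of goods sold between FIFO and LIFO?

$1,173

FIFO COGS: 197 @ $19 + 85 @ $18 + 317 @ $16 + 208 @ $18 + 4 @ $14 = $14,145
LIFO COGS: 248 @ $14 + 208 @ $18 + 317 @ $16 + 38 @ $18 = $12,972
Difference = |$14,145 − $12,972| = $1,173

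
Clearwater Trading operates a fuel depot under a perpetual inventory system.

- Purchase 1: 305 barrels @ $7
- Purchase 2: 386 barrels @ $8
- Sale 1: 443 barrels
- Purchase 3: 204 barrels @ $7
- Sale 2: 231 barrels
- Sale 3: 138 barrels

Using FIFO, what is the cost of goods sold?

Sale 1 (443) [FIFO — oldest first]: 305 @ $7 + 138 @ $8 = $3,239
Sale 2 (231) [FIFO — oldest first]: 231 @ $8 = $1,848
Sale 3 (138) [FIFO — oldest first]: 17 @ $8 + 121 @ $7 = $983
Total COGS = $3,239 + $1,848 + $983 = $6,070
Ending inventory: 83 @ $7 = $581
Check: goods available $6,651 = COGS $6,070 + ending $581

COGS = $6,070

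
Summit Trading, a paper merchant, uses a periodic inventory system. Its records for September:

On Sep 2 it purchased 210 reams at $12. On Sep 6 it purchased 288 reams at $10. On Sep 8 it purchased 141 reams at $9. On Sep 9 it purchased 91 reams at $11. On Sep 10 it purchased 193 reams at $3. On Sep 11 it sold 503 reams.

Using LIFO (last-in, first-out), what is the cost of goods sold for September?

COGS = $3,629

Sep 11, 503 sold [LIFO — newest first]: 193 @ $3 + 91 @ $11 + 141 @ $9 + 78 @ $10 = $3,629
Ending inventory: 210 @ $12 + 210 @ $10 = $4,620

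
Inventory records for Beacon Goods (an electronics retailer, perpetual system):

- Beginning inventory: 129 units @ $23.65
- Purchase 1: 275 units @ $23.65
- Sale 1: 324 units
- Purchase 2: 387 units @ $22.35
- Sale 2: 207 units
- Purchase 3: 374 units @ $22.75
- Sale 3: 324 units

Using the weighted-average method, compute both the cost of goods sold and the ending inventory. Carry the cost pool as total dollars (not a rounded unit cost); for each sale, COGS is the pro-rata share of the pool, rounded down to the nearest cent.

After Beginning: 129 on hand, pool $3,050.85 (≈ $23.6500 each)
After Purchase 1: 404 on hand, pool $9,554.60 (≈ $23.6500 each)
Sale 1, sell 324: 324/404 × $9,554.60 → $7,662.60
After Purchase 2: 467 on hand, pool $10,541.45 (≈ $22.5727 each)
Sale 2, sell 207: 207/467 × $10,541.45 → $4,672.54
After Purchase 3: 634 on hand, pool $14,377.41 (≈ $22.6773 each)
Sale 3, sell 324: 324/634 × $14,377.41 → $7,347.44
Total COGS = $7,662.60 + $4,672.54 + $7,347.44 = $19,682.58
Ending inventory (cost pool remaining) = $7,029.97

COGS = $19,682.58; ending inventory = $7,029.97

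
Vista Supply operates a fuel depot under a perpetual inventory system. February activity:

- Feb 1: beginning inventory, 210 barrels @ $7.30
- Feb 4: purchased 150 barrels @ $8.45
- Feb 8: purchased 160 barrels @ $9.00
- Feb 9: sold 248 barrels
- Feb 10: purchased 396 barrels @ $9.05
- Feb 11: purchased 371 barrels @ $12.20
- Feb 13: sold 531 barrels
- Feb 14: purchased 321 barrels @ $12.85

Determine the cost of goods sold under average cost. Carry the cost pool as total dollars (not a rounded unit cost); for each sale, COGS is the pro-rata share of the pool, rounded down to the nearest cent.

After Feb 1: 210 on hand, pool $1,533.00 (≈ $7.3000 each)
After Feb 4: 360 on hand, pool $2,800.50 (≈ $7.7792 each)
After Feb 8: 520 on hand, pool $4,240.50 (≈ $8.1548 each)
Feb 9, sell 248: 248/520 × $4,240.50 → $2,022.39
After Feb 10: 668 on hand, pool $5,801.91 (≈ $8.6855 each)
After Feb 11: 1039 on hand, pool $10,328.11 (≈ $9.9404 each)
Feb 13, sell 531: 531/1039 × $10,328.11 → $5,278.36
After Feb 14: 829 on hand, pool $9,174.60 (≈ $11.0671 each)
Total COGS = $2,022.39 + $5,278.36 = $7,300.75
Ending inventory (cost pool remaining) = $9,174.60
Check: goods available $16,475.35 = COGS $7,300.75 + ending $9,174.60

COGS = $7,300.75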